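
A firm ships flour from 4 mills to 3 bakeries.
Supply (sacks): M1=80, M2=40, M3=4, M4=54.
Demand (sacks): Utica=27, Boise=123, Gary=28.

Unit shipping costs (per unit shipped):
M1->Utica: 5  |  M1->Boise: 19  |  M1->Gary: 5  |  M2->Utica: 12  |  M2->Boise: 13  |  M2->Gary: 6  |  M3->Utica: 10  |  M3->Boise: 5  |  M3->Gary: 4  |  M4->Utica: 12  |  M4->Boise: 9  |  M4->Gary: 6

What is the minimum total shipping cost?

One minimum-cost allocation:
  M1→Utica: 27 × 5 = 135
  M1→Boise: 25 × 19 = 475
  M1→Gary: 28 × 5 = 140
  M2→Boise: 40 × 13 = 520
  M3→Boise: 4 × 5 = 20
  M4→Boise: 54 × 9 = 486
Total = 135 + 475 + 140 + 520 + 20 + 486 = 1776.

1776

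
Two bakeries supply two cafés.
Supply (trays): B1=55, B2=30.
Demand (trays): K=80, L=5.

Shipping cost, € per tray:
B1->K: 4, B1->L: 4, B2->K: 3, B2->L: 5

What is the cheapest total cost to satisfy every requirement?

310

Optimal allocation:
  B1→K: 50 trays
  B1→L: 5 trays
  B2→K: 30 trays
Total cost = €310.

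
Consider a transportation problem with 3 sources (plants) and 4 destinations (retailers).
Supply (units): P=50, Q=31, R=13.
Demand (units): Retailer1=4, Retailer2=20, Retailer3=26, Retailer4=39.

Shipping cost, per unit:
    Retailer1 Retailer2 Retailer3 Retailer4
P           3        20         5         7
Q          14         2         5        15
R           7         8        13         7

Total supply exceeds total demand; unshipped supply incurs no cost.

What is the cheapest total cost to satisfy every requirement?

455

A cheapest plan:
  P->Retailer1: 4 units
  P->Retailer3: 20 units
  P->Retailer4: 26 units
  Q->Retailer2: 20 units
  Q->Retailer3: 6 units
  R->Retailer4: 13 units
Total cost = 455.
(Supply check: P ships 50; Q ships 26; R ships 13.)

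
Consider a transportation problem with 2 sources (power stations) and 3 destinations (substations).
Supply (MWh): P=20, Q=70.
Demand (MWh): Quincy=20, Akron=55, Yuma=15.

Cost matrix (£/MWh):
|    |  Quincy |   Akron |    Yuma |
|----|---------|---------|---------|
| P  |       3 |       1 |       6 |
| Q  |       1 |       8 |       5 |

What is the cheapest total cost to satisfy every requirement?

395

One minimum-cost allocation:
  P–Akron: 20 × £1 = £20
  Q–Quincy: 20 × £1 = £20
  Q–Akron: 35 × £8 = £280
  Q–Yuma: 15 × £5 = £75
Total = 20 + 20 + 280 + 75 = £395.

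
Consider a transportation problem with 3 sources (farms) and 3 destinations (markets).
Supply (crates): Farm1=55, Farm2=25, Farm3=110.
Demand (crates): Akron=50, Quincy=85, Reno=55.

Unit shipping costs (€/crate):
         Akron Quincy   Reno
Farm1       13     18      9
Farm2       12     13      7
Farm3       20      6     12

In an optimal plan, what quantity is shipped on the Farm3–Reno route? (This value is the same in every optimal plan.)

25

Optimal shipments:
  Farm1→Akron: 50 × €13 = €650
  Farm1→Reno: 5 × €9 = €45
  Farm2→Reno: 25 × €7 = €175
  Farm3→Quincy: 85 × €6 = €510
  Farm3→Reno: 25 × €12 = €300
Total cost = €1680.
So Farm3→Reno carries 25 crates.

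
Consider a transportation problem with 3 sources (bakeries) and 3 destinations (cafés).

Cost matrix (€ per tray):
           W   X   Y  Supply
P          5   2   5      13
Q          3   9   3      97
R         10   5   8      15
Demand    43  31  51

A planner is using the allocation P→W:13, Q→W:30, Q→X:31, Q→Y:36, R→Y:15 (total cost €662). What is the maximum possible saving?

252

Current plan cost = 13·5 + 30·3 + 31·9 + 36·3 + 15·8 = €662.
Optimal plan:
  P–X: 13 × €2 = €26
  Q–W: 43 × €3 = €129
  Q–X: 3 × €9 = €27
  Q–Y: 51 × €3 = €153
  R–X: 15 × €5 = €75
Optimal cost = €410.
Saving = 662 − 410 = €252.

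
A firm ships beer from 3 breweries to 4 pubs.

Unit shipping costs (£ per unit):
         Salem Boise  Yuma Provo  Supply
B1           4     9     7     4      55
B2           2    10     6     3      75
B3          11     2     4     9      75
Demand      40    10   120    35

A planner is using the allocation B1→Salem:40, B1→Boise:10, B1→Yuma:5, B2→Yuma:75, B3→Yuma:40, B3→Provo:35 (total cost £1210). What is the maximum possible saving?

360

Current plan cost = 40·4 + 10·9 + 5·7 + 75·6 + 40·4 + 35·9 = £1210.
Optimal plan:
  B1 to Yuma: 20 kegs
  B1 to Provo: 35 kegs
  B2 to Salem: 40 kegs
  B2 to Yuma: 35 kegs
  B3 to Boise: 10 kegs
  B3 to Yuma: 65 kegs
Optimal cost = £850.
Saving = 1210 − 850 = £360.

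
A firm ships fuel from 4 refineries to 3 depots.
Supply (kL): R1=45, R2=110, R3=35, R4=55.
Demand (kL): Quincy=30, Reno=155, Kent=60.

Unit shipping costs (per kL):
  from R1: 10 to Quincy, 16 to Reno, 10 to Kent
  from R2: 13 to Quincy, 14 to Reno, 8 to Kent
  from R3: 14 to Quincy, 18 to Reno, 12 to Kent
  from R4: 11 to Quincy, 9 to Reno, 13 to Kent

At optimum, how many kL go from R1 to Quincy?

Solving gives:
  R1–Quincy: 30 kL
  R1–Reno: 15 kL
  R2–Reno: 50 kL
  R2–Kent: 60 kL
  R3–Reno: 35 kL
  R4–Reno: 55 kL
Total cost = 2845.
So R1→Quincy carries 30 kL.

30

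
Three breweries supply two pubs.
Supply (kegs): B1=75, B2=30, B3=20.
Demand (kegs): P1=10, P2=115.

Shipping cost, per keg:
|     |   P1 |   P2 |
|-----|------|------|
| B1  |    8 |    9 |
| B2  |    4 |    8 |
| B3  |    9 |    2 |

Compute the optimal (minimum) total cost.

One minimum-cost allocation:
  B1→P2: 75 × 9 = 675
  B2→P1: 10 × 4 = 40
  B2→P2: 20 × 8 = 160
  B3→P2: 20 × 2 = 40
Total = 675 + 40 + 160 + 40 = 915.

915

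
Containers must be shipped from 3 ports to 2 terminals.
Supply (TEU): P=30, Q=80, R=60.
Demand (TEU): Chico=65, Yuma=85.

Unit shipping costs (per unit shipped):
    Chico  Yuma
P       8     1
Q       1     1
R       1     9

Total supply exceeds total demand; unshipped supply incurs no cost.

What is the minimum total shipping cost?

Optimal allocation:
  P–Yuma: 30 TEU
  Q–Chico: 5 TEU
  Q–Yuma: 55 TEU
  R–Chico: 60 TEU
Total cost = 150.
(Supply check: P ships 30; Q ships 60; R ships 60.)

150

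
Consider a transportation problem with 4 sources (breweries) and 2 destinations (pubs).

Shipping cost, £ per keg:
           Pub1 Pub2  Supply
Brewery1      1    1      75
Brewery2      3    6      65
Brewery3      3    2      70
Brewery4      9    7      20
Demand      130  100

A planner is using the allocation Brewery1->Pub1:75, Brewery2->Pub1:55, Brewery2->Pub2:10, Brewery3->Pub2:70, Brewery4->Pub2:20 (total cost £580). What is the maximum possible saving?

30

Current plan cost = 75·1 + 55·3 + 10·6 + 70·2 + 20·7 = £580.
Optimal plan:
  Brewery1–Pub1: 65 × £1 = £65
  Brewery1–Pub2: 10 × £1 = £10
  Brewery2–Pub1: 65 × £3 = £195
  Brewery3–Pub2: 70 × £2 = £140
  Brewery4–Pub2: 20 × £7 = £140
Optimal cost = £550.
Saving = 580 − 550 = £30.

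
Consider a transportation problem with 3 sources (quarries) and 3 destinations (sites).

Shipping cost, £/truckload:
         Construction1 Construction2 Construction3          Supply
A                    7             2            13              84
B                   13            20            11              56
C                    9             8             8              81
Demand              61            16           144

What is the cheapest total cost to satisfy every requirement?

Optimal allocation:
  A to Construction1: 61 × £7 = £427
  A to Construction2: 16 × £2 = £32
  A to Construction3: 7 × £13 = £91
  B to Construction3: 56 × £11 = £616
  C to Construction3: 81 × £8 = £648
Total = 427 + 32 + 91 + 616 + 648 = £1814.

1814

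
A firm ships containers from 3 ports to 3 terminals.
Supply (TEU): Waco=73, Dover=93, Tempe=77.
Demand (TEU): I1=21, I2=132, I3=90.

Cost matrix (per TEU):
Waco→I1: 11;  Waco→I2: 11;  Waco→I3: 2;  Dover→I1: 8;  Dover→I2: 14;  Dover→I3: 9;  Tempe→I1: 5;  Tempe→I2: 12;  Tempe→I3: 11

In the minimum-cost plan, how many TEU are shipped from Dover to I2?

Optimal shipments:
  Waco→I3: 73 × 2 = 146
  Dover→I2: 76 × 14 = 1064
  Dover→I3: 17 × 9 = 153
  Tempe→I1: 21 × 5 = 105
  Tempe→I2: 56 × 12 = 672
Total cost = 2140.
So Dover→I2 carries 76 TEU.

76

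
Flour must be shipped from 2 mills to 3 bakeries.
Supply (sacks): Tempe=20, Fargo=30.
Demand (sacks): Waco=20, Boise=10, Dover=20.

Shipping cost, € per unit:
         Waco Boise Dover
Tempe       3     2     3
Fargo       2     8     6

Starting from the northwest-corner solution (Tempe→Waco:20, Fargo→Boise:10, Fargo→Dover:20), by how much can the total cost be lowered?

110

Current plan cost = 20·3 + 10·8 + 20·6 = €260.
Optimal plan:
  Tempe→Boise: 10 sacks
  Tempe→Dover: 10 sacks
  Fargo→Waco: 20 sacks
  Fargo→Dover: 10 sacks
Optimal cost = €150.
Saving = 260 − 150 = €110.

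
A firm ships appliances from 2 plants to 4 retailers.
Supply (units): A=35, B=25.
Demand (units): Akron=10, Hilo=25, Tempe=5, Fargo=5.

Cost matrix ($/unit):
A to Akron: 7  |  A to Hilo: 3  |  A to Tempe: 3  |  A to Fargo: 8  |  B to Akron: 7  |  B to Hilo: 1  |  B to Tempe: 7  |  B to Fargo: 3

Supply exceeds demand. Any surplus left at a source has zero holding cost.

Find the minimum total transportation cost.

135

Optimal allocation:
  A→Akron: 10 × $7 = $70
  A→Hilo: 5 × $3 = $15
  A→Tempe: 5 × $3 = $15
  B→Hilo: 20 × $1 = $20
  B→Fargo: 5 × $3 = $15
Total = 70 + 15 + 15 + 20 + 15 = $135.
(Supply check: A ships 20; B ships 25.)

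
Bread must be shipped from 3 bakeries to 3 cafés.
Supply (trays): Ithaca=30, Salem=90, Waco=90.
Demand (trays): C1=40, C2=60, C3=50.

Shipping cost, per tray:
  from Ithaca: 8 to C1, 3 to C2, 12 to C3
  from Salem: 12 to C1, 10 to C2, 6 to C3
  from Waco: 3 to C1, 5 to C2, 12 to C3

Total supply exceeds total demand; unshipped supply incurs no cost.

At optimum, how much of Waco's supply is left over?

20

Minimum-cost shipments:
  Ithaca to C2: 30 × 3 = 90
  Salem to C3: 50 × 6 = 300
  Waco to C1: 40 × 3 = 120
  Waco to C2: 30 × 5 = 150
Total cost = 660.
Waco ships 70 of its 90, leaving 20.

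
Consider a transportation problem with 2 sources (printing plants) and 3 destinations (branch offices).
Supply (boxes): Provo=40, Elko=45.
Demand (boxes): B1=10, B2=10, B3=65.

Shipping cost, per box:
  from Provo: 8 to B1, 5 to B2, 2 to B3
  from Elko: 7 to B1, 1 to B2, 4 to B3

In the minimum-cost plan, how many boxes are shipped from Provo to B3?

40

The minimum-cost plan:
  Provo to B3: 40 × 2 = 80
  Elko to B1: 10 × 7 = 70
  Elko to B2: 10 × 1 = 10
  Elko to B3: 25 × 4 = 100
Total cost = 260.
So Provo→B3 carries 40 boxes.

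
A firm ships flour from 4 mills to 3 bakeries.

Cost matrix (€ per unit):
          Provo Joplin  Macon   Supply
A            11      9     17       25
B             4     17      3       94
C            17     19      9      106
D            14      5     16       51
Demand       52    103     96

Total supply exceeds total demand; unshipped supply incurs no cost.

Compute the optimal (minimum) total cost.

1813

A cheapest plan:
  A→Joplin: 25 sacks
  B→Provo: 52 sacks
  B→Macon: 42 sacks
  C→Joplin: 27 sacks
  C→Macon: 54 sacks
  D→Joplin: 51 sacks
Total cost = €1813.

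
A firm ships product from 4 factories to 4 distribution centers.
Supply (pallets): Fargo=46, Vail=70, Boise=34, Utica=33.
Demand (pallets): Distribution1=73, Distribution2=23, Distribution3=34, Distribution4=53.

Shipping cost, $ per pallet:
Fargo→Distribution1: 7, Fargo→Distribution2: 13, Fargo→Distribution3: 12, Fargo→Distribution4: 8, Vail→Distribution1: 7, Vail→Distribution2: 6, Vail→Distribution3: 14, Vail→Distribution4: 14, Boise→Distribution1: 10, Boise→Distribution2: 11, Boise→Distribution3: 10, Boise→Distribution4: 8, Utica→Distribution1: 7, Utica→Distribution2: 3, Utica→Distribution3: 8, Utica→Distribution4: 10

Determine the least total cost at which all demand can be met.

An optimal shipping plan:
  Fargo to Distribution1: 3 pallets
  Fargo to Distribution4: 43 pallets
  Vail to Distribution1: 70 pallets
  Boise to Distribution3: 24 pallets
  Boise to Distribution4: 10 pallets
  Utica to Distribution2: 23 pallets
  Utica to Distribution3: 10 pallets
Total cost = $1324.
(Supply check: Fargo ships 46; Vail ships 70; Boise ships 34; Utica ships 33.)

1324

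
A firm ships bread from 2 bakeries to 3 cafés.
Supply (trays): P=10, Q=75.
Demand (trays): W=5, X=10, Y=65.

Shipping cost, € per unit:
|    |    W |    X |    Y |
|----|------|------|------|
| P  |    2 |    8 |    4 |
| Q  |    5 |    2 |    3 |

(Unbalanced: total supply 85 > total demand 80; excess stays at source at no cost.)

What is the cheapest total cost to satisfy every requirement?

225

A cheapest plan:
  P->W: 5 × €2 = €10
  Q->X: 10 × €2 = €20
  Q->Y: 65 × €3 = €195
Total = 10 + 20 + 195 = €225.
(Supply check: P ships 5; Q ships 75.)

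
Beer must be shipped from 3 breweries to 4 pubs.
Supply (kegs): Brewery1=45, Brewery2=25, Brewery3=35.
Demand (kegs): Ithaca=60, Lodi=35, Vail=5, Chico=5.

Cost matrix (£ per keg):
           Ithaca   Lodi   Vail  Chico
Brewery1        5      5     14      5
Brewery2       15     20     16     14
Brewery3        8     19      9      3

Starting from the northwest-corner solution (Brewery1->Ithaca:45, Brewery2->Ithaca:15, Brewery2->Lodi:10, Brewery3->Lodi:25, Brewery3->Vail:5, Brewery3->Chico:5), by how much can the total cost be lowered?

325

Current plan cost = 45·5 + 15·15 + 10·20 + 25·19 + 5·9 + 5·3 = £1185.
Optimal plan:
  Brewery1 to Ithaca: 10 kegs
  Brewery1 to Lodi: 35 kegs
  Brewery2 to Ithaca: 25 kegs
  Brewery3 to Ithaca: 25 kegs
  Brewery3 to Vail: 5 kegs
  Brewery3 to Chico: 5 kegs
Optimal cost = £860.
Saving = 1185 − 860 = £325.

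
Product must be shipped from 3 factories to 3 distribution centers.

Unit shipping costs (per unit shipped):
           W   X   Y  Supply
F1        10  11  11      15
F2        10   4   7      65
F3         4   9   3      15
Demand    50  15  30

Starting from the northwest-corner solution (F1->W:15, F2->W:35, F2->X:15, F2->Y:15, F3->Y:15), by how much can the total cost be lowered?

Current plan cost = 15·10 + 35·10 + 15·4 + 15·7 + 15·3 = 710.
Optimal plan:
  F1–W: 15 × 10 = 150
  F2–W: 20 × 10 = 200
  F2–X: 15 × 4 = 60
  F2–Y: 30 × 7 = 210
  F3–W: 15 × 4 = 60
Optimal cost = 680.
Saving = 710 − 680 = 30.

30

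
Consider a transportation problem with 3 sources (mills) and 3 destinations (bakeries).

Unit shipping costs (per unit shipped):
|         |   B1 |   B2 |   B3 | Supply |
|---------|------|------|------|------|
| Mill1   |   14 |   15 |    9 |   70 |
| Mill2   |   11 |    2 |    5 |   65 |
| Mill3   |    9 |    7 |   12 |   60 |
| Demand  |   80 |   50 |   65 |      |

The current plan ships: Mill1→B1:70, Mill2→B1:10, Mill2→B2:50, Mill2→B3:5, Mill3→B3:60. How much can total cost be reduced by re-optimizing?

490

Current plan cost = 70·14 + 10·11 + 50·2 + 5·5 + 60·12 = 1935.
Optimal plan:
  Mill1→B1: 20 × 14 = 280
  Mill1→B3: 50 × 9 = 450
  Mill2→B2: 50 × 2 = 100
  Mill2→B3: 15 × 5 = 75
  Mill3→B1: 60 × 9 = 540
Optimal cost = 1445.
Saving = 1935 − 1445 = 490.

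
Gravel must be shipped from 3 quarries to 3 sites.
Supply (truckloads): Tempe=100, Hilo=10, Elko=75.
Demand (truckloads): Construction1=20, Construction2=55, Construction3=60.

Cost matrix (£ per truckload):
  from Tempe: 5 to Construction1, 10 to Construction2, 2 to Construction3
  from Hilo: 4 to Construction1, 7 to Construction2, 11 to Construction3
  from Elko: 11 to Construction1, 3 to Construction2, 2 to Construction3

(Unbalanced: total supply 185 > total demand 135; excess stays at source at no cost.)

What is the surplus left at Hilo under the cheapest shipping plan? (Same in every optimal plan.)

Minimum-cost shipments:
  Tempe→Construction1: 10 × £5 = £50
  Tempe→Construction3: 40 × £2 = £80
  Hilo→Construction1: 10 × £4 = £40
  Elko→Construction2: 55 × £3 = £165
  Elko→Construction3: 20 × £2 = £40
Total cost = £375.
Hilo ships 10 of its 10, leaving 0.

0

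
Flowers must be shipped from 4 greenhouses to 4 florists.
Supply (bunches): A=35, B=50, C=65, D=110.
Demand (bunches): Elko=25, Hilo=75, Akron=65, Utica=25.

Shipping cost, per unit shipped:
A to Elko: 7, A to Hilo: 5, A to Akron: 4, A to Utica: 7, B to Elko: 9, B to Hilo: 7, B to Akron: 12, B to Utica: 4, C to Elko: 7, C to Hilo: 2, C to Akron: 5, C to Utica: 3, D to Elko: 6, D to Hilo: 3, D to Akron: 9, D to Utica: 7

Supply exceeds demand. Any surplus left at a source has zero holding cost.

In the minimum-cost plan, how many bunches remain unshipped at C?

0

An optimal plan:
  A–Akron: 35 × 4 = 140
  B–Utica: 25 × 4 = 100
  C–Hilo: 35 × 2 = 70
  C–Akron: 30 × 5 = 150
  D–Elko: 25 × 6 = 150
  D–Hilo: 40 × 3 = 120
Total cost = 730.
C ships 65 of its 65, leaving 0.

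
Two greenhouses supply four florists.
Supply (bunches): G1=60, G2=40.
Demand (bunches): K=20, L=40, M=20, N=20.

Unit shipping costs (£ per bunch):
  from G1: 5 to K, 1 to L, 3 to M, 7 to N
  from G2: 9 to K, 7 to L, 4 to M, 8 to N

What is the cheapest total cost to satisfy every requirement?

380

One minimum-cost allocation:
  G1–K: 20 × £5 = £100
  G1–L: 40 × £1 = £40
  G2–M: 20 × £4 = £80
  G2–N: 20 × £8 = £160
Total = 100 + 40 + 80 + 160 = £380.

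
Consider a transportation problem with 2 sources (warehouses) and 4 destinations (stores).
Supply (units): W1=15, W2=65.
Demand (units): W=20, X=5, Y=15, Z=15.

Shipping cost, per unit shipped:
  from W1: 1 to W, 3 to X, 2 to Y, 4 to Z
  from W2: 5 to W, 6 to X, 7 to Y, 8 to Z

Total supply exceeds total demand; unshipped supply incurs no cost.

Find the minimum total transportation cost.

280

One minimum-cost allocation:
  W1–Y: 15 × 2 = 30
  W2–W: 20 × 5 = 100
  W2–X: 5 × 6 = 30
  W2–Z: 15 × 8 = 120
Total = 30 + 100 + 30 + 120 = 280.
(Supply check: W1 ships 15; W2 ships 40.)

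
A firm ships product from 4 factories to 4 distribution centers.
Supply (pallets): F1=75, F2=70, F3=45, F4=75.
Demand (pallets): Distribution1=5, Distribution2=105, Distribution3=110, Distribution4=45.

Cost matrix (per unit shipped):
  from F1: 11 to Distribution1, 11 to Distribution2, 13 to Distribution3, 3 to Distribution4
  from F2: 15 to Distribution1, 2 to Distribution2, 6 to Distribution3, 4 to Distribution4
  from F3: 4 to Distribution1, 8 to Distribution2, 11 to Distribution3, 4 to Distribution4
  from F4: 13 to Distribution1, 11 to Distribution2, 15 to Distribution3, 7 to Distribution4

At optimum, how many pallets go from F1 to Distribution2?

0

The minimum-cost plan:
  F1–Distribution3: 30 × 13 = 390
  F1–Distribution4: 45 × 3 = 135
  F2–Distribution2: 30 × 2 = 60
  F2–Distribution3: 40 × 6 = 240
  F3–Distribution1: 5 × 4 = 20
  F3–Distribution3: 40 × 11 = 440
  F4–Distribution2: 75 × 11 = 825
Total cost = 2110.
The route F1→Distribution2 is not used.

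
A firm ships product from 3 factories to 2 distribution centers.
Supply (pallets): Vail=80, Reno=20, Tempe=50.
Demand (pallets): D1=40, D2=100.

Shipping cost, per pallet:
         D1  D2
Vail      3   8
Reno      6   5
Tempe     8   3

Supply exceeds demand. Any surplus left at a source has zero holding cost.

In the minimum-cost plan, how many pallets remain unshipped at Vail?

An optimal plan:
  Vail->D1: 40 pallets
  Vail->D2: 30 pallets
  Reno->D2: 20 pallets
  Tempe->D2: 50 pallets
Total cost = 610.
Vail ships 70 of its 80, leaving 10.

10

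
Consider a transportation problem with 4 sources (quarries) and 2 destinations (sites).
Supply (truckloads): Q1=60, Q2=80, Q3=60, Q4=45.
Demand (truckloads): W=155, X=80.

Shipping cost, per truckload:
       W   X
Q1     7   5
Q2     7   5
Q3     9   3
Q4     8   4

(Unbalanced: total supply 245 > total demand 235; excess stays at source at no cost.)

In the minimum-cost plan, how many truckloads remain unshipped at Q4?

10

An optimal plan:
  Q1 to W: 60 × 7 = 420
  Q2 to W: 80 × 7 = 560
  Q3 to X: 60 × 3 = 180
  Q4 to W: 15 × 8 = 120
  Q4 to X: 20 × 4 = 80
Total cost = 1360.
Q4 ships 35 of its 45, leaving 10.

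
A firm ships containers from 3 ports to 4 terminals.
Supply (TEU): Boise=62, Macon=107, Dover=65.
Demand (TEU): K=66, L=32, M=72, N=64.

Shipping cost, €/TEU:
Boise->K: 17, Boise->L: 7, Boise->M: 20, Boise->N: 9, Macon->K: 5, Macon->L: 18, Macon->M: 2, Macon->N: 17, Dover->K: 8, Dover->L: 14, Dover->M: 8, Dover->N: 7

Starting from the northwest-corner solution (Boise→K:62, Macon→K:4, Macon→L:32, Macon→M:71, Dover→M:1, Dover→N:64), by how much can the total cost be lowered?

949

Current plan cost = 62·17 + 4·5 + 32·18 + 71·2 + 1·8 + 64·7 = €2248.
Optimal plan:
  Boise to L: 32 × €7 = €224
  Boise to N: 30 × €9 = €270
  Macon to K: 35 × €5 = €175
  Macon to M: 72 × €2 = €144
  Dover to K: 31 × €8 = €248
  Dover to N: 34 × €7 = €238
Optimal cost = €1299.
Saving = 2248 − 1299 = €949.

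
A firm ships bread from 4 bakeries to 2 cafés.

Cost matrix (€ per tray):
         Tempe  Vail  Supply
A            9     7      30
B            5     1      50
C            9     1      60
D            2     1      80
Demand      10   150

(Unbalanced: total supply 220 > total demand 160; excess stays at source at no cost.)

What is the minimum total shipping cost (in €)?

170

A cheapest plan:
  B->Vail: 50 trays
  C->Vail: 60 trays
  D->Tempe: 10 trays
  D->Vail: 40 trays
Total cost = €170.
(Supply check: A ships 0; B ships 50; C ships 60; D ships 50.)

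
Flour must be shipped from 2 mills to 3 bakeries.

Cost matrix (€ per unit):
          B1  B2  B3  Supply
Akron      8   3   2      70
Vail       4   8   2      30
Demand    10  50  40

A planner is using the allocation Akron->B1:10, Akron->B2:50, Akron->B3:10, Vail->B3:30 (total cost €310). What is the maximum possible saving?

40

Current plan cost = 10·8 + 50·3 + 10·2 + 30·2 = €310.
Optimal plan:
  Akron–B2: 50 × €3 = €150
  Akron–B3: 20 × €2 = €40
  Vail–B1: 10 × €4 = €40
  Vail–B3: 20 × €2 = €40
Optimal cost = €270.
Saving = 310 − 270 = €40.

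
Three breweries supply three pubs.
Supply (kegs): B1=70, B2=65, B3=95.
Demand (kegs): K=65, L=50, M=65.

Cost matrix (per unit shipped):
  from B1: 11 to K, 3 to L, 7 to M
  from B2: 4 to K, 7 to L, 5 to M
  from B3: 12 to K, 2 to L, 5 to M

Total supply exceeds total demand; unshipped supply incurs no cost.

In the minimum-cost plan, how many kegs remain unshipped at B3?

0

Minimum-cost shipments:
  B1→L: 20 kegs
  B2→K: 65 kegs
  B3→L: 30 kegs
  B3→M: 65 kegs
Total cost = 705.
B3 ships 95 of its 95, leaving 0.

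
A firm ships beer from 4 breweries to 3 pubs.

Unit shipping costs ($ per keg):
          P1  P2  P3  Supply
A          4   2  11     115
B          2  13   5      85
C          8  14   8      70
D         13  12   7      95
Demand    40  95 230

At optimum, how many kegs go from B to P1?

Optimal shipments:
  A→P1: 20 kegs
  A→P2: 95 kegs
  B→P1: 20 kegs
  B→P3: 65 kegs
  C→P3: 70 kegs
  D→P3: 95 kegs
Total cost = $1860.
So B→P1 carries 20 kegs.

20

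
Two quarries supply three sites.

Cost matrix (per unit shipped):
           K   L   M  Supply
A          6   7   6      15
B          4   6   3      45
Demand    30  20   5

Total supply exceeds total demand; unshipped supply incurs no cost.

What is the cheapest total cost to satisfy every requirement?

265

Optimal allocation:
  A–L: 10 truckloads
  B–K: 30 truckloads
  B–L: 10 truckloads
  B–M: 5 truckloads
Total cost = 265.
(Supply check: A ships 10; B ships 45.)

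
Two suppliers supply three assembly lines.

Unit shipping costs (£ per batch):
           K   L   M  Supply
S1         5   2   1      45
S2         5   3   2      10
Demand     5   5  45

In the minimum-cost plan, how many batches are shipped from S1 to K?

0

The minimum-cost plan:
  S1–L: 5 × £2 = £10
  S1–M: 40 × £1 = £40
  S2–K: 5 × £5 = £25
  S2–M: 5 × £2 = £10
Total cost = £85.
The route S1→K is not used.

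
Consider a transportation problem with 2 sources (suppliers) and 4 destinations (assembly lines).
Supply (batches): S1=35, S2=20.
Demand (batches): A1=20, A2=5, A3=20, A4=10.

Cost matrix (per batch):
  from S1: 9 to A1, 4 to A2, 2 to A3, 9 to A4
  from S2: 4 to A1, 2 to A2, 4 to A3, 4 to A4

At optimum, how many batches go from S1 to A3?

Optimal shipments:
  S1–A1: 10 × 9 = 90
  S1–A2: 5 × 4 = 20
  S1–A3: 20 × 2 = 40
  S2–A1: 10 × 4 = 40
  S2–A4: 10 × 4 = 40
Total cost = 230.
So S1→A3 carries 20 batches.

20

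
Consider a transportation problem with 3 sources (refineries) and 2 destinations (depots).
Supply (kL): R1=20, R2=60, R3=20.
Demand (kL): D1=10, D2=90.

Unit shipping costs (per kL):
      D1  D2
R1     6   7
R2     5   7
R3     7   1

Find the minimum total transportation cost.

Optimal allocation:
  R1->D2: 20 kL
  R2->D1: 10 kL
  R2->D2: 50 kL
  R3->D2: 20 kL
Total cost = 560.

560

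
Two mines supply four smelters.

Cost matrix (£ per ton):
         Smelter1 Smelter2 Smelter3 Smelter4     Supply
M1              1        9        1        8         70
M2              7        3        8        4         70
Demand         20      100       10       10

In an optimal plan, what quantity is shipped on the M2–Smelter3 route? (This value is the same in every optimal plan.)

Optimal shipments:
  M1→Smelter1: 20 × £1 = £20
  M1→Smelter2: 30 × £9 = £270
  M1→Smelter3: 10 × £1 = £10
  M1→Smelter4: 10 × £8 = £80
  M2→Smelter2: 70 × £3 = £210
Total cost = £590.
The route M2→Smelter3 is not used.

0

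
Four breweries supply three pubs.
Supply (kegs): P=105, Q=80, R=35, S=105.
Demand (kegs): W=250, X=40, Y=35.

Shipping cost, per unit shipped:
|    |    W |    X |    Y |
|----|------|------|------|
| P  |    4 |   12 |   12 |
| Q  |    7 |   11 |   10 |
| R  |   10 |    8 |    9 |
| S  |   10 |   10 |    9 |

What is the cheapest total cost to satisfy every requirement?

2275

One minimum-cost allocation:
  P to W: 105 × 4 = 420
  Q to W: 80 × 7 = 560
  R to X: 35 × 8 = 280
  S to W: 65 × 10 = 650
  S to X: 5 × 10 = 50
  S to Y: 35 × 9 = 315
Total = 420 + 560 + 280 + 650 + 50 + 315 = 2275.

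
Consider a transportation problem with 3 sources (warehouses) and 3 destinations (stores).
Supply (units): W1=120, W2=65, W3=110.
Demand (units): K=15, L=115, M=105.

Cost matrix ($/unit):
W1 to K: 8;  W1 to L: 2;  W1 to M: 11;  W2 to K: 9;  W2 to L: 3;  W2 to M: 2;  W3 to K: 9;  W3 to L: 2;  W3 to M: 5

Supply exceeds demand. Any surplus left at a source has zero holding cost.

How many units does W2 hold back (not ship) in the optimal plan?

An optimal plan:
  W1->K: 15 × $8 = $120
  W1->L: 105 × $2 = $210
  W2->M: 65 × $2 = $130
  W3->L: 10 × $2 = $20
  W3->M: 40 × $5 = $200
Total cost = $680.
W2 ships 65 of its 65, leaving 0.

0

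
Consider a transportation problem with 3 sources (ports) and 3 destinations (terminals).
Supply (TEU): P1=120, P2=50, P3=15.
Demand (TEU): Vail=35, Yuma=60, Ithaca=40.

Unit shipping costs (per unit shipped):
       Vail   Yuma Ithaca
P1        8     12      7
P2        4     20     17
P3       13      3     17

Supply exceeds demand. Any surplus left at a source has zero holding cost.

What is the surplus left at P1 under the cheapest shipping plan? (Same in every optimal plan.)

An optimal plan:
  P1→Yuma: 45 × 12 = 540
  P1→Ithaca: 40 × 7 = 280
  P2→Vail: 35 × 4 = 140
  P3→Yuma: 15 × 3 = 45
Total cost = 1005.
P1 ships 85 of its 120, leaving 35.

35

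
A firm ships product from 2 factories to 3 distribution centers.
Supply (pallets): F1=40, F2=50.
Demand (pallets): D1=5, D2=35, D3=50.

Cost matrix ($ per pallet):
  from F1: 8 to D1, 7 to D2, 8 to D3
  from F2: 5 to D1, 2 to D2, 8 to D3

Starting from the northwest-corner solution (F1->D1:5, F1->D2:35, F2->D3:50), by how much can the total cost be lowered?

190

Current plan cost = 5·8 + 35·7 + 50·8 = $685.
Optimal plan:
  F1→D3: 40 × $8 = $320
  F2→D1: 5 × $5 = $25
  F2→D2: 35 × $2 = $70
  F2→D3: 10 × $8 = $80
Optimal cost = $495.
Saving = 685 − 495 = $190.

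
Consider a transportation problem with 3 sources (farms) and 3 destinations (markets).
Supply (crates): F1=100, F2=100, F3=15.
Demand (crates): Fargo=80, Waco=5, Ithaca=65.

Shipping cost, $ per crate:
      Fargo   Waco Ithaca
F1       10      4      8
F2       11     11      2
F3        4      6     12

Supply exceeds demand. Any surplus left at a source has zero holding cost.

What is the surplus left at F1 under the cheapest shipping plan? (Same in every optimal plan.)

An optimal plan:
  F1->Fargo: 65 × $10 = $650
  F1->Waco: 5 × $4 = $20
  F2->Ithaca: 65 × $2 = $130
  F3->Fargo: 15 × $4 = $60
Total cost = $860.
F1 ships 70 of its 100, leaving 30.

30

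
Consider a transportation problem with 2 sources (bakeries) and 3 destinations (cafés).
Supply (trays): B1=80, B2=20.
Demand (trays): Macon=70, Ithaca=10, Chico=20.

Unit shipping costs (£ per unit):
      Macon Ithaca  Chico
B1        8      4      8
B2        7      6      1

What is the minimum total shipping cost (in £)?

One minimum-cost allocation:
  B1→Macon: 70 trays
  B1→Ithaca: 10 trays
  B2→Chico: 20 trays
Total cost = £620.

620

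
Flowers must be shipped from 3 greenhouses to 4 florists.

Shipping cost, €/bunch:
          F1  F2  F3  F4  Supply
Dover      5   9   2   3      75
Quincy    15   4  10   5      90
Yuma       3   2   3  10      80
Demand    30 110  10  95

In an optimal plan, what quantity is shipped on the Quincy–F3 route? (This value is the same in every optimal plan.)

0

Optimal shipments:
  Dover→F3: 10 × €2 = €20
  Dover→F4: 65 × €3 = €195
  Quincy→F2: 60 × €4 = €240
  Quincy→F4: 30 × €5 = €150
  Yuma→F1: 30 × €3 = €90
  Yuma→F2: 50 × €2 = €100
Total cost = €795.
The route Quincy→F3 is not used.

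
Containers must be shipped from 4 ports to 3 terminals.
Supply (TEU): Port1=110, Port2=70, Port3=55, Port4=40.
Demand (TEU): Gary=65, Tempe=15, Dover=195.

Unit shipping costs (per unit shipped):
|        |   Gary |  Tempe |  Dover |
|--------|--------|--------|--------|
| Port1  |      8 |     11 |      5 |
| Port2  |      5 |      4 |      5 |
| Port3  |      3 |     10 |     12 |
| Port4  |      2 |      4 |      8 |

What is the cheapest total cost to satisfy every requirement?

1265

Optimal allocation:
  Port1–Dover: 110 × 5 = 550
  Port2–Dover: 70 × 5 = 350
  Port3–Gary: 55 × 3 = 165
  Port4–Gary: 10 × 2 = 20
  Port4–Tempe: 15 × 4 = 60
  Port4–Dover: 15 × 8 = 120
Total = 550 + 350 + 165 + 20 + 60 + 120 = 1265.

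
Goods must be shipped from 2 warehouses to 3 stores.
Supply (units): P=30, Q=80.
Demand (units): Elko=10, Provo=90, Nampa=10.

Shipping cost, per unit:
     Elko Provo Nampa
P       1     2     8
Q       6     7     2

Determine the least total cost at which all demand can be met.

One minimum-cost allocation:
  P to Elko: 10 × 1 = 10
  P to Provo: 20 × 2 = 40
  Q to Provo: 70 × 7 = 490
  Q to Nampa: 10 × 2 = 20
Total = 10 + 40 + 490 + 20 = 560.

560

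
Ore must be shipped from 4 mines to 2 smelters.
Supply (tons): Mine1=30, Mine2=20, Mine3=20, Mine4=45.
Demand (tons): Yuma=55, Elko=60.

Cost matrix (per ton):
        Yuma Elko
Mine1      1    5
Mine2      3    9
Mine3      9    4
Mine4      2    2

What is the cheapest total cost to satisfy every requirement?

260

Optimal allocation:
  Mine1 to Yuma: 30 × 1 = 30
  Mine2 to Yuma: 20 × 3 = 60
  Mine3 to Elko: 20 × 4 = 80
  Mine4 to Yuma: 5 × 2 = 10
  Mine4 to Elko: 40 × 2 = 80
Total = 30 + 60 + 80 + 10 + 80 = 260.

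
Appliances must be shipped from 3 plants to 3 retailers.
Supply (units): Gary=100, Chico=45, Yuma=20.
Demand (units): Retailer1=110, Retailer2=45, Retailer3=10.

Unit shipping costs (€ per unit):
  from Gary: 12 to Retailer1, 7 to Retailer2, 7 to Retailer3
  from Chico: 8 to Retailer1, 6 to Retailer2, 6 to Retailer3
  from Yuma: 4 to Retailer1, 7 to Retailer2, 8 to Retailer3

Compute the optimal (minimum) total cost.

1365

A cheapest plan:
  Gary to Retailer1: 45 units
  Gary to Retailer2: 45 units
  Gary to Retailer3: 10 units
  Chico to Retailer1: 45 units
  Yuma to Retailer1: 20 units
Total cost = €1365.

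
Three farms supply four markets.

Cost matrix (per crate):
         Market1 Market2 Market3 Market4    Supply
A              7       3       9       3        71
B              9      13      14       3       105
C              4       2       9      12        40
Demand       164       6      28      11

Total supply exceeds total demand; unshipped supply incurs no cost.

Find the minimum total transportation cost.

An optimal shipping plan:
  A to Market1: 37 × 7 = 259
  A to Market2: 6 × 3 = 18
  A to Market3: 28 × 9 = 252
  B to Market1: 87 × 9 = 783
  B to Market4: 11 × 3 = 33
  C to Market1: 40 × 4 = 160
Total = 259 + 18 + 252 + 783 + 33 + 160 = 1505.
(Supply check: A ships 71; B ships 98; C ships 40.)

1505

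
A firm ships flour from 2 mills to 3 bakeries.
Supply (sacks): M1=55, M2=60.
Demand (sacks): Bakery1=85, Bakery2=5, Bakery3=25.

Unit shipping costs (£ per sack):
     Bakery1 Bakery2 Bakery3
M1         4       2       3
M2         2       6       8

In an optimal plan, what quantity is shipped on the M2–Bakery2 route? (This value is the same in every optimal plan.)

0

The minimum-cost plan:
  M1–Bakery1: 25 × £4 = £100
  M1–Bakery2: 5 × £2 = £10
  M1–Bakery3: 25 × £3 = £75
  M2–Bakery1: 60 × £2 = £120
Total cost = £305.
The route M2→Bakery2 is not used.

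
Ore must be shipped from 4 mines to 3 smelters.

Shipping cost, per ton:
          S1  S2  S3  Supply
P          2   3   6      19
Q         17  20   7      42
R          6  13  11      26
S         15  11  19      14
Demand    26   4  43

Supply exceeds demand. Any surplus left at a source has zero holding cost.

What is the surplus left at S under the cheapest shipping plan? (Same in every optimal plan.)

14

Minimum-cost shipments:
  P→S1: 14 × 2 = 28
  P→S2: 4 × 3 = 12
  P→S3: 1 × 6 = 6
  Q→S3: 42 × 7 = 294
  R→S1: 12 × 6 = 72
Total cost = 412.
S ships 0 of its 14, leaving 14.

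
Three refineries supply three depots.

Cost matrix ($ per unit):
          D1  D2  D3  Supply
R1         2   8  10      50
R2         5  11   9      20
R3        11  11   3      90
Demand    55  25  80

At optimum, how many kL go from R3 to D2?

Solving gives:
  R1–D1: 35 × $2 = $70
  R1–D2: 15 × $8 = $120
  R2–D1: 20 × $5 = $100
  R3–D2: 10 × $11 = $110
  R3–D3: 80 × $3 = $240
Total cost = $640.
So R3→D2 carries 10 kL.

10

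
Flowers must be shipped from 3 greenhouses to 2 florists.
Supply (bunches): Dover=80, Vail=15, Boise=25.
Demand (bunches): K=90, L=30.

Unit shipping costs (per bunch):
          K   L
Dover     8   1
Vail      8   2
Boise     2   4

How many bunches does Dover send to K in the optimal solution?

50

Optimal shipments:
  Dover to K: 50 × 8 = 400
  Dover to L: 30 × 1 = 30
  Vail to K: 15 × 8 = 120
  Boise to K: 25 × 2 = 50
Total cost = 600.
So Dover→K carries 50 bunches.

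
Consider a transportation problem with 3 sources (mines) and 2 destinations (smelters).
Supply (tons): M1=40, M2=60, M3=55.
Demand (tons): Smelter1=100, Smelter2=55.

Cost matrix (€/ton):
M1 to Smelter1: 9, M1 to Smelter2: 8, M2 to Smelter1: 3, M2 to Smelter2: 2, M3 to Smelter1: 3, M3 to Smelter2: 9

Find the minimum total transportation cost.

650

A cheapest plan:
  M1→Smelter1: 40 tons
  M2→Smelter1: 5 tons
  M2→Smelter2: 55 tons
  M3→Smelter1: 55 tons
Total cost = €650.
(Supply check: M1 ships 40; M2 ships 60; M3 ships 55.)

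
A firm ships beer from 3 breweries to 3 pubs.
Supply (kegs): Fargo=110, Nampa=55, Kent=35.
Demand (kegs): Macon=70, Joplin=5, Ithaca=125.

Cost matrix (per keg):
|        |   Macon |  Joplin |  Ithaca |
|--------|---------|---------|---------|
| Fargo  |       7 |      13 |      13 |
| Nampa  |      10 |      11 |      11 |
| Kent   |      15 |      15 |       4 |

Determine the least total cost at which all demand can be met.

Optimal allocation:
  Fargo–Macon: 70 × 7 = 490
  Fargo–Ithaca: 40 × 13 = 520
  Nampa–Joplin: 5 × 11 = 55
  Nampa–Ithaca: 50 × 11 = 550
  Kent–Ithaca: 35 × 4 = 140
Total = 490 + 520 + 55 + 550 + 140 = 1755.
(Supply check: Fargo ships 110; Nampa ships 55; Kent ships 35.)

1755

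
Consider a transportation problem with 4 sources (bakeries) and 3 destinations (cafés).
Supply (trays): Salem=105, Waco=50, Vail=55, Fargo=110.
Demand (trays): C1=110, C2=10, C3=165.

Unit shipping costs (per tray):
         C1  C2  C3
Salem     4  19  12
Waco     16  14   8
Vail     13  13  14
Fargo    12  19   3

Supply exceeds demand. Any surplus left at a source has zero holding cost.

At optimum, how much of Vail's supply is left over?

35

Minimum-cost shipments:
  Salem->C1: 105 trays
  Waco->C3: 50 trays
  Vail->C1: 5 trays
  Vail->C2: 10 trays
  Vail->C3: 5 trays
  Fargo->C3: 110 trays
Total cost = 1415.
Vail ships 20 of its 55, leaving 35.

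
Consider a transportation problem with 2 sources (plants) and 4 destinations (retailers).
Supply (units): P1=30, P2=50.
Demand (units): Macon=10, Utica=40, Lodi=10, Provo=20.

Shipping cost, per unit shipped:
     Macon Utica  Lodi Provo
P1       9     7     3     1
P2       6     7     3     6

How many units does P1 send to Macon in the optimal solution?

The minimum-cost plan:
  P1->Lodi: 10 × 3 = 30
  P1->Provo: 20 × 1 = 20
  P2->Macon: 10 × 6 = 60
  P2->Utica: 40 × 7 = 280
Total cost = 390.
The route P1→Macon is not used.

0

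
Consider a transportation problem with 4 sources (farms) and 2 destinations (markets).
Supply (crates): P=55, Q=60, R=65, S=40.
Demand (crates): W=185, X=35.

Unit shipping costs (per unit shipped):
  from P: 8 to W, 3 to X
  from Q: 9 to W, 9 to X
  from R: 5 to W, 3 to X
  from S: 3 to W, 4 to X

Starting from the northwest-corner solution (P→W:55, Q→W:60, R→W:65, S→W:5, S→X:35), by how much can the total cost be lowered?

Current plan cost = 55·8 + 60·9 + 65·5 + 5·3 + 35·4 = 1460.
Optimal plan:
  P to W: 20 × 8 = 160
  P to X: 35 × 3 = 105
  Q to W: 60 × 9 = 540
  R to W: 65 × 5 = 325
  S to W: 40 × 3 = 120
Optimal cost = 1250.
Saving = 1460 − 1250 = 210.

210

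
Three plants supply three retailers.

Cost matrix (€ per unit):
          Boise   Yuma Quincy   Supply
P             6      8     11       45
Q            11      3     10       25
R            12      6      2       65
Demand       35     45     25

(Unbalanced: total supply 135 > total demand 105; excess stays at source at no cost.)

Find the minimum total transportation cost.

Optimal allocation:
  P->Boise: 35 units
  Q->Yuma: 25 units
  R->Yuma: 20 units
  R->Quincy: 25 units
Total cost = €455.

455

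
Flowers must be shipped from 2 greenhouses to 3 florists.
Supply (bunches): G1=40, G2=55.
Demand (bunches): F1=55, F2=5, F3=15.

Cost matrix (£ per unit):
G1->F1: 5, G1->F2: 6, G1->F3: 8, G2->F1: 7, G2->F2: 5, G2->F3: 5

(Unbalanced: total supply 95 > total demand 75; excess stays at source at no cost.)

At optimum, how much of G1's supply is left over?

An optimal plan:
  G1->F1: 40 × £5 = £200
  G2->F1: 15 × £7 = £105
  G2->F2: 5 × £5 = £25
  G2->F3: 15 × £5 = £75
Total cost = £405.
G1 ships 40 of its 40, leaving 0.

0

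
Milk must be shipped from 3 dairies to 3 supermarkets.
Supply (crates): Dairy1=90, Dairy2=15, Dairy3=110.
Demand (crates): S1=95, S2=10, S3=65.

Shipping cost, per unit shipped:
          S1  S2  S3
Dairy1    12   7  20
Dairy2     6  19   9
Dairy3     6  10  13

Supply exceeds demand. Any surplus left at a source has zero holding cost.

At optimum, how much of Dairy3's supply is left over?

An optimal plan:
  Dairy1 to S1: 35 crates
  Dairy1 to S2: 10 crates
  Dairy2 to S3: 15 crates
  Dairy3 to S1: 60 crates
  Dairy3 to S3: 50 crates
Total cost = 1635.
Dairy3 ships 110 of its 110, leaving 0.

0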